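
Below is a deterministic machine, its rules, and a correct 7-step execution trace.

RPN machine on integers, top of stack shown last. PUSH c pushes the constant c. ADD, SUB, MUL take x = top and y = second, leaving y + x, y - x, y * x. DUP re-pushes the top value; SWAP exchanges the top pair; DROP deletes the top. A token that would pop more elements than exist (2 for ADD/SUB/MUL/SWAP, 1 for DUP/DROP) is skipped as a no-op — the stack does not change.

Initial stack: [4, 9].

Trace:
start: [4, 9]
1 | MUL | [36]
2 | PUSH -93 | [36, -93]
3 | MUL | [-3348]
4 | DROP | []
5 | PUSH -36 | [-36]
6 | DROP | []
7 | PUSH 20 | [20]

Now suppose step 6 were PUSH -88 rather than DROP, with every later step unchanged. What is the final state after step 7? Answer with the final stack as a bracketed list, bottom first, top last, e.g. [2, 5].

(re-executing from step 6 with the substitution; state before step 6: [-36])
6 | PUSH -88 | [-36, -88]
7 | PUSH 20 | [-36, -88, 20]

[-36, -88, 20]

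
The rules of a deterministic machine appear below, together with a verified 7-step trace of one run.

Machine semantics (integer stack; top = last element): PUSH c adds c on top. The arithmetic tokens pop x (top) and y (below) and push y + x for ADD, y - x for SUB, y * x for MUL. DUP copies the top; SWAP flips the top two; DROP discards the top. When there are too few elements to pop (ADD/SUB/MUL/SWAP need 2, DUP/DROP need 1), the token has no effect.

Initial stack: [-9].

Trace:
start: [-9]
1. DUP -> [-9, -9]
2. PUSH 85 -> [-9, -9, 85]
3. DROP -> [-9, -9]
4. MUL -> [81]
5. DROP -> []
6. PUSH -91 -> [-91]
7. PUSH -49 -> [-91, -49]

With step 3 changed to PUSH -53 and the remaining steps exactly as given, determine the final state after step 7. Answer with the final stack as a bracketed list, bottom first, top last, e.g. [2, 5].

(re-executing from step 3 with the substitution; state before step 3: [-9, -9, 85])
3. PUSH -53 -> [-9, -9, 85, -53]
4. MUL -> [-9, -9, -4505]
5. DROP -> [-9, -9]
6. PUSH -91 -> [-9, -9, -91]
7. PUSH -49 -> [-9, -9, -91, -49]

[-9, -9, -91, -49]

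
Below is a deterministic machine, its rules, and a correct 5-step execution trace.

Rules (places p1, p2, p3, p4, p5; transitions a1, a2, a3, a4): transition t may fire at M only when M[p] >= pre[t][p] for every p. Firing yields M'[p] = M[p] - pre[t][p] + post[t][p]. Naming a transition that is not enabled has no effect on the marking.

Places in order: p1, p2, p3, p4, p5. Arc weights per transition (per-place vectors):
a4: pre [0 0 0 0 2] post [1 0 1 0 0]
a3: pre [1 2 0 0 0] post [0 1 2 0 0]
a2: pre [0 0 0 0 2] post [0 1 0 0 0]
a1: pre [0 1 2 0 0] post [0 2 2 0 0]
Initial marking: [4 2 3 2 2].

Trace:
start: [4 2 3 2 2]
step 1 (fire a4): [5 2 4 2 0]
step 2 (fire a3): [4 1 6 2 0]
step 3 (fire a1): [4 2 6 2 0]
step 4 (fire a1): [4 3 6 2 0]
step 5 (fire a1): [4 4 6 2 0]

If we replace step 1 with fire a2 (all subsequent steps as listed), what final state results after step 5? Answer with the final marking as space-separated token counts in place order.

(re-executing from step 1 with the substitution; state before step 1: [4 2 3 2 2])
step 1 (fire a2): [4 3 3 2 0]
step 2 (fire a3): [3 2 5 2 0]
step 3 (fire a1): [3 3 5 2 0]
step 4 (fire a1): [3 4 5 2 0]
step 5 (fire a1): [3 5 5 2 0]

3 5 5 2 0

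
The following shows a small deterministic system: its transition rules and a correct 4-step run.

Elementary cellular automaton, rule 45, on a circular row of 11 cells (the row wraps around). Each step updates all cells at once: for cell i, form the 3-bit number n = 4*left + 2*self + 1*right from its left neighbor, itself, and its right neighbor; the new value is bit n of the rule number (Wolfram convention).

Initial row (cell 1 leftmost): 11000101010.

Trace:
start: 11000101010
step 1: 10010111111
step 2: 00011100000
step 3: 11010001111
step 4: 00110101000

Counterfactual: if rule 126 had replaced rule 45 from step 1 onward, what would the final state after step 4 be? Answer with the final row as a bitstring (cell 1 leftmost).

(re-executing steps 1..4 under rule 126; state before step 1: 11000101010)
step 1: 11101111111
step 2: 00111000000
step 3: 01101100000
step 4: 11111110000

11111110000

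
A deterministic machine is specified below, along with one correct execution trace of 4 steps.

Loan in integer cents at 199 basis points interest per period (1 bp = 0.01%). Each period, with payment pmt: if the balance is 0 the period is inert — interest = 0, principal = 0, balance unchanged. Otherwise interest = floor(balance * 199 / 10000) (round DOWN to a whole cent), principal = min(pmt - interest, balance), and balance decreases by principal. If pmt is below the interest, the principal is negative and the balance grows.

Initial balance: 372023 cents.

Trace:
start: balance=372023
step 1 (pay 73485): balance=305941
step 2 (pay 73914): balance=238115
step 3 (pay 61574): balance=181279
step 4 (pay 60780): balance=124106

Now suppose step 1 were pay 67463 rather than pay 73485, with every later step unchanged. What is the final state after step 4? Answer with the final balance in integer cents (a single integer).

(re-executing from step 1 with the substitution; state before step 1: balance=372023)
step 1 (pay 67463): balance=311963
step 2 (pay 73914): balance=244257
step 3 (pay 61574): balance=187543
step 4 (pay 60780): balance=130495

130495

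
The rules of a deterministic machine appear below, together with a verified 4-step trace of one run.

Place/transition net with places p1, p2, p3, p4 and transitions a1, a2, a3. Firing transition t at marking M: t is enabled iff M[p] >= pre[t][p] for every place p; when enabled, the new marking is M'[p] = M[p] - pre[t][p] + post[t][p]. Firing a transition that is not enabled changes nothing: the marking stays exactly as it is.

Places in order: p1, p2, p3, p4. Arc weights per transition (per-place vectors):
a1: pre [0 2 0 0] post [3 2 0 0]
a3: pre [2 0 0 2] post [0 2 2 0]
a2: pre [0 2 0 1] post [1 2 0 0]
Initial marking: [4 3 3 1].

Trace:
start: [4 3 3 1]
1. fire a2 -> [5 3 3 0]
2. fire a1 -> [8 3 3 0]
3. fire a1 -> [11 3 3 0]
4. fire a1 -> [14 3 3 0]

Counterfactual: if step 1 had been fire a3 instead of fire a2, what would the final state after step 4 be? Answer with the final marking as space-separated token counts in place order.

(re-executing from step 1 with the substitution; state before step 1: [4 3 3 1])
1. fire a3 -> [4 3 3 1]
2. fire a1 -> [7 3 3 1]
3. fire a1 -> [10 3 3 1]
4. fire a1 -> [13 3 3 1]

13 3 3 1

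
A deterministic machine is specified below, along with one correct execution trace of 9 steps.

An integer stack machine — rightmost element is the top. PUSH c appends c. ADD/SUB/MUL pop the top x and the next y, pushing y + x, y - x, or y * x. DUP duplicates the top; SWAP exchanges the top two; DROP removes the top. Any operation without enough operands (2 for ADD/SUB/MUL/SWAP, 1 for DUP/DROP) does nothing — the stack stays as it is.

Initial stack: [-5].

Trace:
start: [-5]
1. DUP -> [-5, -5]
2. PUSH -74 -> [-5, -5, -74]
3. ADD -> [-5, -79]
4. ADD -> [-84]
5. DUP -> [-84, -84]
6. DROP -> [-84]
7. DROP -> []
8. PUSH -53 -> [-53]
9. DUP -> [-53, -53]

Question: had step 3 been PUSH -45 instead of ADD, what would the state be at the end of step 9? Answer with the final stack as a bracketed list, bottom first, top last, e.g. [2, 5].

[-5, -5, -53, -53]

(re-executing from step 3 with the substitution; state before step 3: [-5, -5, -74])
3. PUSH -45 -> [-5, -5, -74, -45]
4. ADD -> [-5, -5, -119]
5. DUP -> [-5, -5, -119, -119]
6. DROP -> [-5, -5, -119]
7. DROP -> [-5, -5]
8. PUSH -53 -> [-5, -5, -53]
9. DUP -> [-5, -5, -53, -53]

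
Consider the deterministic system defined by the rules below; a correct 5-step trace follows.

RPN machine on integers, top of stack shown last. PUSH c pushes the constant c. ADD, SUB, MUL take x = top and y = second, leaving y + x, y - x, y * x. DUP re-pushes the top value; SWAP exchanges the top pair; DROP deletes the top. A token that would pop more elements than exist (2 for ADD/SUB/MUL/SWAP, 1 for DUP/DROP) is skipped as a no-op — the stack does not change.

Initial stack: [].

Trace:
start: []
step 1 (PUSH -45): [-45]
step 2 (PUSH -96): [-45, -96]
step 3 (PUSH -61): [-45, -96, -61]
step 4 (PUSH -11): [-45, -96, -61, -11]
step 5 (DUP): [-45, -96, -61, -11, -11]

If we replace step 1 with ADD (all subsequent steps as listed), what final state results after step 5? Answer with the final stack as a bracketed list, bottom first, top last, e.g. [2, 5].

(re-executing from step 1 with the substitution; state before step 1: [])
step 1 (ADD): []
step 2 (PUSH -96): [-96]
step 3 (PUSH -61): [-96, -61]
step 4 (PUSH -11): [-96, -61, -11]
step 5 (DUP): [-96, -61, -11, -11]

[-96, -61, -11, -11]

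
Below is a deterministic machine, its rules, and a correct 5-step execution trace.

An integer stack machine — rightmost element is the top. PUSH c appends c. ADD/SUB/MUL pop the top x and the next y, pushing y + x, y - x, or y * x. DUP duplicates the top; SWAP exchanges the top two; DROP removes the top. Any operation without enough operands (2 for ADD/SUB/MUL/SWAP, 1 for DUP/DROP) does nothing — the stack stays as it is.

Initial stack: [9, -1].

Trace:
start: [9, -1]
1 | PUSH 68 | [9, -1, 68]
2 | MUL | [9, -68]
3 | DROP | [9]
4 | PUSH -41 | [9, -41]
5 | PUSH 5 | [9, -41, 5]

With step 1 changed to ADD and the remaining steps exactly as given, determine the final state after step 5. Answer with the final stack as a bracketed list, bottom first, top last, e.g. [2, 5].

(re-executing from step 1 with the substitution; state before step 1: [9, -1])
1 | ADD | [8]
2 | MUL | [8]
3 | DROP | []
4 | PUSH -41 | [-41]
5 | PUSH 5 | [-41, 5]

[-41, 5]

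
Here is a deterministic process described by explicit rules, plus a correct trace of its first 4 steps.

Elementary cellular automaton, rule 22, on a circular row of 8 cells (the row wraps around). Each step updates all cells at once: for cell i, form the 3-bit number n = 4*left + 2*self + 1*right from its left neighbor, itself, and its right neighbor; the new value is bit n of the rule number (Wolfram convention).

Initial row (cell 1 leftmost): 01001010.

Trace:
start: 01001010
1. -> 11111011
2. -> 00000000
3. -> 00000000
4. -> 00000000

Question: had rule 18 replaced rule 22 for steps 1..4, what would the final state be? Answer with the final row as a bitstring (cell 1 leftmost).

(re-executing steps 1..4 under rule 18; state before step 1: 01001010)
1. -> 10110001
2. -> 00001010
3. -> 00010001
4. -> 10101010

10101010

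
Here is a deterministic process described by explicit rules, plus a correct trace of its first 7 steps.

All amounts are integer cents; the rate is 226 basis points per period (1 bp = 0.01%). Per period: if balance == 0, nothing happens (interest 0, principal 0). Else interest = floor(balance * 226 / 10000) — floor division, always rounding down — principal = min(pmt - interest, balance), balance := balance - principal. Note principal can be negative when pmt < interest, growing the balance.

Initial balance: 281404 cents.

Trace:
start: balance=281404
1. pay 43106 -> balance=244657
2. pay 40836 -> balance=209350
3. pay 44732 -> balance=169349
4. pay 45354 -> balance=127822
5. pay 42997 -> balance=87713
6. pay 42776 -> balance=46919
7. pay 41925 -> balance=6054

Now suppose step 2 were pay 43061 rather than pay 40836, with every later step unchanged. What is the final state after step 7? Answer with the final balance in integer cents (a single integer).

3566

(re-executing from step 2 with the substitution; state before step 2: balance=244657)
2. pay 43061 -> balance=207125
3. pay 44732 -> balance=167074
4. pay 45354 -> balance=125495
5. pay 42997 -> balance=85334
6. pay 42776 -> balance=44486
7. pay 41925 -> balance=3566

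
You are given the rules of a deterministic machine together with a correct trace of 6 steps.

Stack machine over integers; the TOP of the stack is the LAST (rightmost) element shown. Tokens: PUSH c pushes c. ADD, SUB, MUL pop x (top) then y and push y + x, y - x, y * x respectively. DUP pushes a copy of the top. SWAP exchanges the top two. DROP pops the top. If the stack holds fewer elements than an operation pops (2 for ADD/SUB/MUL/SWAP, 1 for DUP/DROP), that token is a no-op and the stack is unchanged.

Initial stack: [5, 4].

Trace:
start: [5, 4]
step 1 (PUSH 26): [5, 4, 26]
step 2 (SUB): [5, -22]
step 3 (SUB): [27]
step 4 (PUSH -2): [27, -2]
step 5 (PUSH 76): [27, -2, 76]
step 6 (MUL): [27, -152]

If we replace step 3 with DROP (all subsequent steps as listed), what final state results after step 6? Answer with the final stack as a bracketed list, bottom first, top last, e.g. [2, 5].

(re-executing from step 3 with the substitution; state before step 3: [5, -22])
step 3 (DROP): [5]
step 4 (PUSH -2): [5, -2]
step 5 (PUSH 76): [5, -2, 76]
step 6 (MUL): [5, -152]

[5, -152]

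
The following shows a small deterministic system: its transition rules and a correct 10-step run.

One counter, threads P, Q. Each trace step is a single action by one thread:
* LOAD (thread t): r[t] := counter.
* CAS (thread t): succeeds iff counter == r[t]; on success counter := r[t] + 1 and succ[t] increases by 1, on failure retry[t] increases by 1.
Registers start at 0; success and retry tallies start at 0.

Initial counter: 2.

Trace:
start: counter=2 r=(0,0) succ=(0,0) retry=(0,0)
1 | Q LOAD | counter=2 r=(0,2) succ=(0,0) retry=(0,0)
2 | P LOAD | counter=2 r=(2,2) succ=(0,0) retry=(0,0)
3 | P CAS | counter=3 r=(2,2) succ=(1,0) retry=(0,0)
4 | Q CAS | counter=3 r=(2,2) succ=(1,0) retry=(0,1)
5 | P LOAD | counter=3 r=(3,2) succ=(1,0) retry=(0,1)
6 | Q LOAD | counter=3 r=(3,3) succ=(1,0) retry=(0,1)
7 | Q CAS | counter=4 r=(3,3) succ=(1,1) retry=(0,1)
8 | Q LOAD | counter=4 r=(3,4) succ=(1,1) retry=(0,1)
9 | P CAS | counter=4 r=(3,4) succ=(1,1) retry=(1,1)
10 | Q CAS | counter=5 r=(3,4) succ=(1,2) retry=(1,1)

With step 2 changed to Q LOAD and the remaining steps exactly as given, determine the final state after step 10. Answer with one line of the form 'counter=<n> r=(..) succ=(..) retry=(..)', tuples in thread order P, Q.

(re-executing from step 2 with the substitution; state before step 2: counter=2 r=(0,2) succ=(0,0) retry=(0,0))
2 | Q LOAD | counter=2 r=(0,2) succ=(0,0) retry=(0,0)
3 | P CAS | counter=2 r=(0,2) succ=(0,0) retry=(1,0)
4 | Q CAS | counter=3 r=(0,2) succ=(0,1) retry=(1,0)
5 | P LOAD | counter=3 r=(3,2) succ=(0,1) retry=(1,0)
6 | Q LOAD | counter=3 r=(3,3) succ=(0,1) retry=(1,0)
7 | Q CAS | counter=4 r=(3,3) succ=(0,2) retry=(1,0)
8 | Q LOAD | counter=4 r=(3,4) succ=(0,2) retry=(1,0)
9 | P CAS | counter=4 r=(3,4) succ=(0,2) retry=(2,0)
10 | Q CAS | counter=5 r=(3,4) succ=(0,3) retry=(2,0)

counter=5 r=(3,4) succ=(0,3) retry=(2,0)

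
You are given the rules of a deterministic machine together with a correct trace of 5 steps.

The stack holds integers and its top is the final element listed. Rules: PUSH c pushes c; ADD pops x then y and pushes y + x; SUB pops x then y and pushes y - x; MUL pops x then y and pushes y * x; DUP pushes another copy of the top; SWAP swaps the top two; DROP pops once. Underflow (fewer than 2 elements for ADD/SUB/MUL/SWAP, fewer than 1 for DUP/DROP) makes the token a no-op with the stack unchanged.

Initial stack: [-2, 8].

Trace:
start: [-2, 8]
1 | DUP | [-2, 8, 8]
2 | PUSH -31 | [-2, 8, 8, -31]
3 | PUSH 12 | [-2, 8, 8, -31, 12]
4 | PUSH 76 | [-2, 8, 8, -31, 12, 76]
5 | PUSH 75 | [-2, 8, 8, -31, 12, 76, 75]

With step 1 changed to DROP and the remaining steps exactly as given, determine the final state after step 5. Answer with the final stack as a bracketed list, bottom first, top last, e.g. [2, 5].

(re-executing from step 1 with the substitution; state before step 1: [-2, 8])
1 | DROP | [-2]
2 | PUSH -31 | [-2, -31]
3 | PUSH 12 | [-2, -31, 12]
4 | PUSH 76 | [-2, -31, 12, 76]
5 | PUSH 75 | [-2, -31, 12, 76, 75]

[-2, -31, 12, 76, 75]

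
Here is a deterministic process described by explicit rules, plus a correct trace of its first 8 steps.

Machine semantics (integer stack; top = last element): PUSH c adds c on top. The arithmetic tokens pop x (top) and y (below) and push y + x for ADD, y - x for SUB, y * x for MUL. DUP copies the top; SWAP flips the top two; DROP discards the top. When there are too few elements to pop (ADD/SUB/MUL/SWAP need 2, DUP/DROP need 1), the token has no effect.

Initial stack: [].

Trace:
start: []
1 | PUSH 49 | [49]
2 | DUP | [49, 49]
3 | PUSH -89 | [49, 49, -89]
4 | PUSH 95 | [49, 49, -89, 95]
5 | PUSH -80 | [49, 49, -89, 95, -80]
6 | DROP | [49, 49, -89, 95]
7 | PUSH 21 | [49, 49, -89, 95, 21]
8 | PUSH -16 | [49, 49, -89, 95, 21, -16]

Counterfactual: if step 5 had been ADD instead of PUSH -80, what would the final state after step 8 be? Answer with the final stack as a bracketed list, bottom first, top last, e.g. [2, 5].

[49, 49, 21, -16]

(re-executing from step 5 with the substitution; state before step 5: [49, 49, -89, 95])
5 | ADD | [49, 49, 6]
6 | DROP | [49, 49]
7 | PUSH 21 | [49, 49, 21]
8 | PUSH -16 | [49, 49, 21, -16]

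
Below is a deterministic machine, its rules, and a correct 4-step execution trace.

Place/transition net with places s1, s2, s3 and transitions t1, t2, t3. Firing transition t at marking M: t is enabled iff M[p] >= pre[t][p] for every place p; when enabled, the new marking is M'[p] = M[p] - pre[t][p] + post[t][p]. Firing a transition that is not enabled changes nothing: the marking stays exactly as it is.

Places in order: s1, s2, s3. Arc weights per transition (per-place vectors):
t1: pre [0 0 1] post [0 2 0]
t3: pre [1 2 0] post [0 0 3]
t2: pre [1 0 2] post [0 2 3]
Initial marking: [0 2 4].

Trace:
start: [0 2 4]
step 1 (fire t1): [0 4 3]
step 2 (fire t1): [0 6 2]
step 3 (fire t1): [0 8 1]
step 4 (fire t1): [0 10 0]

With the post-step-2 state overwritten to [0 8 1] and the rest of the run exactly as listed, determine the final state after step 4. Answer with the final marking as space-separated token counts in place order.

0 10 0

state after step 2 := [0 8 1]
step 3 (fire t1): [0 10 0]
step 4 (fire t1): [0 10 0]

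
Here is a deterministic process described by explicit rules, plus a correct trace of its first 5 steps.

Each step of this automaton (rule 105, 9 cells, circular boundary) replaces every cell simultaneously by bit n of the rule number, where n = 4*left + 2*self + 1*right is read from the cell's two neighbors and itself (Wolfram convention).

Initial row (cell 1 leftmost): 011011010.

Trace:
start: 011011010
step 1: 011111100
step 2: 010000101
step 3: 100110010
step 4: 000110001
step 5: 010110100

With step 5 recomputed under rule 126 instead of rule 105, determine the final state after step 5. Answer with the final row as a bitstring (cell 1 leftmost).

101111011

(re-executing step 5 under rule 126; state before step 5: 000110001)
step 5: 101111011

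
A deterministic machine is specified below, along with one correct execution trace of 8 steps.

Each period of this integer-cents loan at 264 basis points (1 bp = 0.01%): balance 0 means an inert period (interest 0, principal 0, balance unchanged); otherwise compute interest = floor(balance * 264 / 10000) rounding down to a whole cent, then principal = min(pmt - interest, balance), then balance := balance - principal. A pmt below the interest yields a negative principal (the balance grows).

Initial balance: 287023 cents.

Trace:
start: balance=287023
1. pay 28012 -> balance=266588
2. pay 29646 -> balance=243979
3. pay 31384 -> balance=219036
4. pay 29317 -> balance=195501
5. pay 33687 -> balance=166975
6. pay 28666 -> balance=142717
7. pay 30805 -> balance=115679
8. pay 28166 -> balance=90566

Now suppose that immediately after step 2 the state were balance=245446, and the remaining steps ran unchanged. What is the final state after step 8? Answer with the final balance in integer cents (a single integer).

state after step 2 := balance=245446
3. pay 31384 -> balance=220541
4. pay 29317 -> balance=197046
5. pay 33687 -> balance=168561
6. pay 28666 -> balance=144345
7. pay 30805 -> balance=117350
8. pay 28166 -> balance=92282

92282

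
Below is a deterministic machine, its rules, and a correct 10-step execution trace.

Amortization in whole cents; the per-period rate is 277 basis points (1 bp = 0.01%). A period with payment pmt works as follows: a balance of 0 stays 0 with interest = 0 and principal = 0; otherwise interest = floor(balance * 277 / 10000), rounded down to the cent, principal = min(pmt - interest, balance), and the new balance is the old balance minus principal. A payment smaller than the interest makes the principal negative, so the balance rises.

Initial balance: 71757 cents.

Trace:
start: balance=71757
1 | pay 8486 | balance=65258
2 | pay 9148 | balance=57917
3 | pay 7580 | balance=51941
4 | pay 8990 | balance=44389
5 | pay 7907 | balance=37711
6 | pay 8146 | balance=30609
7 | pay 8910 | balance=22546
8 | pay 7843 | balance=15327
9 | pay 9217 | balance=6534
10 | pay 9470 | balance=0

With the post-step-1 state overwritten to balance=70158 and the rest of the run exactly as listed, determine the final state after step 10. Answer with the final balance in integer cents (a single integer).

3511

state after step 1 := balance=70158
2 | pay 9148 | balance=62953
3 | pay 7580 | balance=57116
4 | pay 8990 | balance=49708
5 | pay 7907 | balance=43177
6 | pay 8146 | balance=36227
7 | pay 8910 | balance=28320
8 | pay 7843 | balance=21261
9 | pay 9217 | balance=12632
10 | pay 9470 | balance=3511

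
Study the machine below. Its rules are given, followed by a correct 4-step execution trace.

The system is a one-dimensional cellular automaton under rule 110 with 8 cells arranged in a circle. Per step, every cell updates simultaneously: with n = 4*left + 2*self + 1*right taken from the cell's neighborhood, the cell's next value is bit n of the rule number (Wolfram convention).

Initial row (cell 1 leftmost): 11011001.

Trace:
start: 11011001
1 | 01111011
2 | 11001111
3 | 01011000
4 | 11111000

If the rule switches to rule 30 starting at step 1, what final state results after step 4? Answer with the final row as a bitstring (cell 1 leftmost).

(re-executing steps 1..4 under rule 30; state before step 1: 11011001)
1 | 00010111
2 | 10110100
3 | 10100111
4 | 00111100

00111100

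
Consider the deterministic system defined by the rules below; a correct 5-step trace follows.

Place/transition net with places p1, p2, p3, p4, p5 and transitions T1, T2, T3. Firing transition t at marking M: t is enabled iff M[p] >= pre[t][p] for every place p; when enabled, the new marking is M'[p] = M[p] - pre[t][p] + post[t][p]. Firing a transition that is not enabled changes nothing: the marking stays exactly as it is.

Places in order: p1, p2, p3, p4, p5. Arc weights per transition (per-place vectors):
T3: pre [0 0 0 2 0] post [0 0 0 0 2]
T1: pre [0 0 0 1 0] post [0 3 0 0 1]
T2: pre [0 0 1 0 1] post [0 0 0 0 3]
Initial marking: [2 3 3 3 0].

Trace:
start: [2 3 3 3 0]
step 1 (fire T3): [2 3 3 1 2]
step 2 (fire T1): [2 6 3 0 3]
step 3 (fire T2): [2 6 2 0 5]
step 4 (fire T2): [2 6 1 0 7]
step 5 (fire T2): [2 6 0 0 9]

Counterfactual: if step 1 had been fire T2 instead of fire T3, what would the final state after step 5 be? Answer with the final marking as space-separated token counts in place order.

(re-executing from step 1 with the substitution; state before step 1: [2 3 3 3 0])
step 1 (fire T2): [2 3 3 3 0]
step 2 (fire T1): [2 6 3 2 1]
step 3 (fire T2): [2 6 2 2 3]
step 4 (fire T2): [2 6 1 2 5]
step 5 (fire T2): [2 6 0 2 7]

2 6 0 2 7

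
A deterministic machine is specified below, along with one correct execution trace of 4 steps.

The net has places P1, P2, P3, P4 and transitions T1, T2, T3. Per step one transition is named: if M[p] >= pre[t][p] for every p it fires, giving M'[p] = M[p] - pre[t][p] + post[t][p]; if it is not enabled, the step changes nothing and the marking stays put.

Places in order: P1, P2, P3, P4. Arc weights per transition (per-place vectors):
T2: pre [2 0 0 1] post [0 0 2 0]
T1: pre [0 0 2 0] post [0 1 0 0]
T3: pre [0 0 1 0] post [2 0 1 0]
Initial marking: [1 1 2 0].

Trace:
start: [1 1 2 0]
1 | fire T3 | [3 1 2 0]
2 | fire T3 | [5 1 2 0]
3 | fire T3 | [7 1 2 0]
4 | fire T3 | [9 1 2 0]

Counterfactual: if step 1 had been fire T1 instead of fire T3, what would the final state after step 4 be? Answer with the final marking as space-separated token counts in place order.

1 2 0 0

(re-executing from step 1 with the substitution; state before step 1: [1 1 2 0])
1 | fire T1 | [1 2 0 0]
2 | fire T3 | [1 2 0 0]
3 | fire T3 | [1 2 0 0]
4 | fire T3 | [1 2 0 0]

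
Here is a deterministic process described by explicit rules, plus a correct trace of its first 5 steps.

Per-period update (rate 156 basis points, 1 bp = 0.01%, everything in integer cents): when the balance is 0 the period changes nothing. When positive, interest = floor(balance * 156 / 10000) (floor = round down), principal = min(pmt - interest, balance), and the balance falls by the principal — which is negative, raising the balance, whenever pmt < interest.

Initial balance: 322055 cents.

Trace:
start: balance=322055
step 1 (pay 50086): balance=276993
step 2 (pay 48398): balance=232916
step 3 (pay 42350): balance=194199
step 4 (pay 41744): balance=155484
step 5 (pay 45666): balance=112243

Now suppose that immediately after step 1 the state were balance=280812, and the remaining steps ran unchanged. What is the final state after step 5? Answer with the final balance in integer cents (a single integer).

116304

state after step 1 := balance=280812
step 2 (pay 48398): balance=236794
step 3 (pay 42350): balance=198137
step 4 (pay 41744): balance=159483
step 5 (pay 45666): balance=116304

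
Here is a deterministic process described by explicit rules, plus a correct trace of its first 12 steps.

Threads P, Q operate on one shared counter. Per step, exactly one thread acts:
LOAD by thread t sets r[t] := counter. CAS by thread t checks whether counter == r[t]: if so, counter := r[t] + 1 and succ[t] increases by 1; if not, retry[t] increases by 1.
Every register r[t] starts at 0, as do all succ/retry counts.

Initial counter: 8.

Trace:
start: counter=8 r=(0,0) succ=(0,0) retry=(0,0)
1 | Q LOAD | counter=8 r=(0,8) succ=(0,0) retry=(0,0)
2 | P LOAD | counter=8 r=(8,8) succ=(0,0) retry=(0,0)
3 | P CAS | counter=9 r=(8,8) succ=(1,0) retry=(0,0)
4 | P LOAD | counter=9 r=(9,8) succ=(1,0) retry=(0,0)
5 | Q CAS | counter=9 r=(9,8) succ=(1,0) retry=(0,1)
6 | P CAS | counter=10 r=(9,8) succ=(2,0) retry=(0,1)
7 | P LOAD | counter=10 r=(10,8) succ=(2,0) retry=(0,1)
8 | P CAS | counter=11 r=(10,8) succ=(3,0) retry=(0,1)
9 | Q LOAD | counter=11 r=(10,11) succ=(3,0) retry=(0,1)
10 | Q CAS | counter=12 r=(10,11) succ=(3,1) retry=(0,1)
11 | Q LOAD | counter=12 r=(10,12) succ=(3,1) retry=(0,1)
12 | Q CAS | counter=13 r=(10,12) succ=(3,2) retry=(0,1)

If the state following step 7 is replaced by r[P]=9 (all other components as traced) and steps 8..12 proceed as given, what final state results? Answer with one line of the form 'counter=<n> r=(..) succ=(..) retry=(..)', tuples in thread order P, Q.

state after step 7 := counter=10 r=(9,8) succ=(2,0) retry=(0,1)
8 | P CAS | counter=10 r=(9,8) succ=(2,0) retry=(1,1)
9 | Q LOAD | counter=10 r=(9,10) succ=(2,0) retry=(1,1)
10 | Q CAS | counter=11 r=(9,10) succ=(2,1) retry=(1,1)
11 | Q LOAD | counter=11 r=(9,11) succ=(2,1) retry=(1,1)
12 | Q CAS | counter=12 r=(9,11) succ=(2,2) retry=(1,1)

counter=12 r=(9,11) succ=(2,2) retry=(1,1)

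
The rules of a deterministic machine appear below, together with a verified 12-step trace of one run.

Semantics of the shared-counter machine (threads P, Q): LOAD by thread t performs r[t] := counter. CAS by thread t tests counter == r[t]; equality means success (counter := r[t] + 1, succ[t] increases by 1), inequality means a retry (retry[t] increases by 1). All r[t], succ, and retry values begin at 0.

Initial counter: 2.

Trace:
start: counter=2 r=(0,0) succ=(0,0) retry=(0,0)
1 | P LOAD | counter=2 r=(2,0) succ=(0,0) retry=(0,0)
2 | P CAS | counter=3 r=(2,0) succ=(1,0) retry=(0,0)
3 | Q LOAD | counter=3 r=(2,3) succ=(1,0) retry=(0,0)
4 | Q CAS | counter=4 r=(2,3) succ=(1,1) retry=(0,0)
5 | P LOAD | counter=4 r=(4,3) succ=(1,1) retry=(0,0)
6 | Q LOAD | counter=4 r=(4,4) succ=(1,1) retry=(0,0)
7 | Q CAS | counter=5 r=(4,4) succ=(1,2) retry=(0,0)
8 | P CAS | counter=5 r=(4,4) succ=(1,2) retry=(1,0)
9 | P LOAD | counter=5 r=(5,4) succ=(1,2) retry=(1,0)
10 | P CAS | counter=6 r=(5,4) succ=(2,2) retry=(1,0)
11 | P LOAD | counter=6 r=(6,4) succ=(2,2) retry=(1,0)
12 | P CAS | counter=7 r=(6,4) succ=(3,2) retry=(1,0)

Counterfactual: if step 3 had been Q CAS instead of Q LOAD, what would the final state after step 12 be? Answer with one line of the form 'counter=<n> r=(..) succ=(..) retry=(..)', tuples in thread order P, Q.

(re-executing from step 3 with the substitution; state before step 3: counter=3 r=(2,0) succ=(1,0) retry=(0,0))
3 | Q CAS | counter=3 r=(2,0) succ=(1,0) retry=(0,1)
4 | Q CAS | counter=3 r=(2,0) succ=(1,0) retry=(0,2)
5 | P LOAD | counter=3 r=(3,0) succ=(1,0) retry=(0,2)
6 | Q LOAD | counter=3 r=(3,3) succ=(1,0) retry=(0,2)
7 | Q CAS | counter=4 r=(3,3) succ=(1,1) retry=(0,2)
8 | P CAS | counter=4 r=(3,3) succ=(1,1) retry=(1,2)
9 | P LOAD | counter=4 r=(4,3) succ=(1,1) retry=(1,2)
10 | P CAS | counter=5 r=(4,3) succ=(2,1) retry=(1,2)
11 | P LOAD | counter=5 r=(5,3) succ=(2,1) retry=(1,2)
12 | P CAS | counter=6 r=(5,3) succ=(3,1) retry=(1,2)

counter=6 r=(5,3) succ=(3,1) retry=(1,2)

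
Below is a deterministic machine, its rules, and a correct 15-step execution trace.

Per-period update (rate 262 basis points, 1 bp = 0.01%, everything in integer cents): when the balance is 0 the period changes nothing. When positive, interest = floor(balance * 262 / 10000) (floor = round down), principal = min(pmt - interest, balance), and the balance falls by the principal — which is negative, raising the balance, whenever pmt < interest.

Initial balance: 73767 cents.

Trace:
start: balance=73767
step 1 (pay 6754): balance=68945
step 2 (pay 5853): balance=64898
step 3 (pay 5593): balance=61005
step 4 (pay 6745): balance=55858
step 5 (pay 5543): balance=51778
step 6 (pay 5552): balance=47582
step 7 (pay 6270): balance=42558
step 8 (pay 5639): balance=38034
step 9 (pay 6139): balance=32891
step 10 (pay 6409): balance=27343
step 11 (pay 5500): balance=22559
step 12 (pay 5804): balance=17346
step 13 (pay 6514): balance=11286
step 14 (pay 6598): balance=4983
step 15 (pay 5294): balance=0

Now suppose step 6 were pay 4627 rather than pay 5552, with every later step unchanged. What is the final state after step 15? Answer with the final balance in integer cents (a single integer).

984

(re-executing from step 6 with the substitution; state before step 6: balance=51778)
step 6 (pay 4627): balance=48507
step 7 (pay 6270): balance=43507
step 8 (pay 5639): balance=39007
step 9 (pay 6139): balance=33889
step 10 (pay 6409): balance=28367
step 11 (pay 5500): balance=23610
step 12 (pay 5804): balance=18424
step 13 (pay 6514): balance=12392
step 14 (pay 6598): balance=6118
step 15 (pay 5294): balance=984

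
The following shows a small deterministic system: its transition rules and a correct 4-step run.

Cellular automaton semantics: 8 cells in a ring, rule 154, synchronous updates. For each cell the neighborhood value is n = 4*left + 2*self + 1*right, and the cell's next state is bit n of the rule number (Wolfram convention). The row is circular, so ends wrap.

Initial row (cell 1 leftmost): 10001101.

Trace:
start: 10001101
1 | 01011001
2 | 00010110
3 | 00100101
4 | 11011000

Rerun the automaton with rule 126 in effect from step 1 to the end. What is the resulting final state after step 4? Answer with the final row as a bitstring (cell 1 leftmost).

11111101

(re-executing steps 1..4 under rule 126; state before step 1: 10001101)
1 | 11011111
2 | 01110000
3 | 11011000
4 | 11111101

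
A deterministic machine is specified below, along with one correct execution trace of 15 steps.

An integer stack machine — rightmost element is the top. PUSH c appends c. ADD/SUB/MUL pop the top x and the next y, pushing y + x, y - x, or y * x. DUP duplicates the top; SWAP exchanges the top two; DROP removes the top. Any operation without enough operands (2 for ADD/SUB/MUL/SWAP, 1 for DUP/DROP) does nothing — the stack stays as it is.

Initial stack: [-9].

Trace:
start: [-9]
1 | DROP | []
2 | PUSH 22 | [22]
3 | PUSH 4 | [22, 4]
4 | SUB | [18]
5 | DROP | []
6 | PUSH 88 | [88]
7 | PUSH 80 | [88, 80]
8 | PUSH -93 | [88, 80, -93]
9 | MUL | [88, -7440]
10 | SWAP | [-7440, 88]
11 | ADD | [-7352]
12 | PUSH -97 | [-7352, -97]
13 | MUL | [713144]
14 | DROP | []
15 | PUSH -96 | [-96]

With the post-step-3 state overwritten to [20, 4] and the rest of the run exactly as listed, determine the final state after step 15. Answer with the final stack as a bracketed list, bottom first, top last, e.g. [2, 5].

[-96]

state after step 3 := [20, 4]
4 | SUB | [16]
5 | DROP | []
6 | PUSH 88 | [88]
7 | PUSH 80 | [88, 80]
8 | PUSH -93 | [88, 80, -93]
9 | MUL | [88, -7440]
10 | SWAP | [-7440, 88]
11 | ADD | [-7352]
12 | PUSH -97 | [-7352, -97]
13 | MUL | [713144]
14 | DROP | []
15 | PUSH -96 | [-96]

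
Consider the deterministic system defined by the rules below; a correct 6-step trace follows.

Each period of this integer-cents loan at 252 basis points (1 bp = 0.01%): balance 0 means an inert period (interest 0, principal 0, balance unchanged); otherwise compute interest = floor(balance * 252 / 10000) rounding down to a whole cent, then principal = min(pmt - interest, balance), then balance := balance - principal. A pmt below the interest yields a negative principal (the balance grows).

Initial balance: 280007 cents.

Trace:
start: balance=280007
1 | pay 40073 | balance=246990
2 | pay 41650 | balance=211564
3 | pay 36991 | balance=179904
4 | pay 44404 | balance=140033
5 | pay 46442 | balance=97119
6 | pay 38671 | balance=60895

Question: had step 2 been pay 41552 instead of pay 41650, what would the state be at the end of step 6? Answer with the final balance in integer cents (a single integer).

61004

(re-executing from step 2 with the substitution; state before step 2: balance=246990)
2 | pay 41552 | balance=211662
3 | pay 36991 | balance=180004
4 | pay 44404 | balance=140136
5 | pay 46442 | balance=97225
6 | pay 38671 | balance=61004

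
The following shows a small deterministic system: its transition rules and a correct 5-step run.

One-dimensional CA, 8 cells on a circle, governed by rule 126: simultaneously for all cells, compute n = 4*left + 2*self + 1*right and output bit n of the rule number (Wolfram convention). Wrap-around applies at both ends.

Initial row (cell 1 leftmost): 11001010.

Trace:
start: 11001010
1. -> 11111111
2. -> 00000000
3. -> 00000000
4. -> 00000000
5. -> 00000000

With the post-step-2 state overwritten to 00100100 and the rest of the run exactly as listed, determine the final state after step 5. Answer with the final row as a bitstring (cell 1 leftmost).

01100110

state after step 2 := 00100100
3. -> 01111110
4. -> 11000011
5. -> 01100110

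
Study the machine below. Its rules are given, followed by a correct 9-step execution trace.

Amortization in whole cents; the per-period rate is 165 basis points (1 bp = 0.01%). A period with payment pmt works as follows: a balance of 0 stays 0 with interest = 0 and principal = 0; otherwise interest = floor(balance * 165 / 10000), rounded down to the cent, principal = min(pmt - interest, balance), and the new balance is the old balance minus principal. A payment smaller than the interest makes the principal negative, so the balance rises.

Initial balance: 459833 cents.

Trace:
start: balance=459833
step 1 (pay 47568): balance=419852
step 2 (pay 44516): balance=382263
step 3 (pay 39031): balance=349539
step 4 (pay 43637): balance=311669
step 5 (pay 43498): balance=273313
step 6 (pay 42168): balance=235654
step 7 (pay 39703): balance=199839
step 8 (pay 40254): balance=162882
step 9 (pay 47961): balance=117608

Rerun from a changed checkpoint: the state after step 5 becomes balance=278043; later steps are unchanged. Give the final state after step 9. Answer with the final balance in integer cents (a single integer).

state after step 5 := balance=278043
step 6 (pay 42168): balance=240462
step 7 (pay 39703): balance=204726
step 8 (pay 40254): balance=167849
step 9 (pay 47961): balance=122657

122657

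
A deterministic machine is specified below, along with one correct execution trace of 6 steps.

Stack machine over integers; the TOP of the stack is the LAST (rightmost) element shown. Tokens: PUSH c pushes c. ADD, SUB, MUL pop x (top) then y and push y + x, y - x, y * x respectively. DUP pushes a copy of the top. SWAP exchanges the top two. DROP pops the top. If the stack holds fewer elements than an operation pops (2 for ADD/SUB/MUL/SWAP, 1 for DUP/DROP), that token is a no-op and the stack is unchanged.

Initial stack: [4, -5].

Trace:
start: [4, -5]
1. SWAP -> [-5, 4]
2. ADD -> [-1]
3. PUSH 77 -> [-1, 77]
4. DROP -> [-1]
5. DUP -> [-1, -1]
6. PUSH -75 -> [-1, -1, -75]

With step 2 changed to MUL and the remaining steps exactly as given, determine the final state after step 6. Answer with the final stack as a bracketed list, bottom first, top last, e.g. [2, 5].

[-20, -20, -75]

(re-executing from step 2 with the substitution; state before step 2: [-5, 4])
2. MUL -> [-20]
3. PUSH 77 -> [-20, 77]
4. DROP -> [-20]
5. DUP -> [-20, -20]
6. PUSH -75 -> [-20, -20, -75]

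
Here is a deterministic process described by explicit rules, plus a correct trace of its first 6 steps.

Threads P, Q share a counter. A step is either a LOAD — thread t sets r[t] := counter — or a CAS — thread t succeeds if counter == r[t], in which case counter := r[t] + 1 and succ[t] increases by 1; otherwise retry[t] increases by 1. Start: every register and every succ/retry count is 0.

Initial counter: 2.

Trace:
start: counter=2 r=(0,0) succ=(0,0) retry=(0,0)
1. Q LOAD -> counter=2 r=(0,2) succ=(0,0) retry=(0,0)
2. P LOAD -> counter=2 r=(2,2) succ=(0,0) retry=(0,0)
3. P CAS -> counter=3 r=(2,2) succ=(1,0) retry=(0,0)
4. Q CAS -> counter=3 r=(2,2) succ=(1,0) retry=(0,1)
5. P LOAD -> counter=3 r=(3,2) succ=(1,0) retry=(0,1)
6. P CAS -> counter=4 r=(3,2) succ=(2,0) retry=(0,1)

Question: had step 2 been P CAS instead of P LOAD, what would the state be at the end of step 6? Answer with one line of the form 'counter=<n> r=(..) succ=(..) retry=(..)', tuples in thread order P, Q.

counter=4 r=(3,2) succ=(1,1) retry=(2,0)

(re-executing from step 2 with the substitution; state before step 2: counter=2 r=(0,2) succ=(0,0) retry=(0,0))
2. P CAS -> counter=2 r=(0,2) succ=(0,0) retry=(1,0)
3. P CAS -> counter=2 r=(0,2) succ=(0,0) retry=(2,0)
4. Q CAS -> counter=3 r=(0,2) succ=(0,1) retry=(2,0)
5. P LOAD -> counter=3 r=(3,2) succ=(0,1) retry=(2,0)
6. P CAS -> counter=4 r=(3,2) succ=(1,1) retry=(2,0)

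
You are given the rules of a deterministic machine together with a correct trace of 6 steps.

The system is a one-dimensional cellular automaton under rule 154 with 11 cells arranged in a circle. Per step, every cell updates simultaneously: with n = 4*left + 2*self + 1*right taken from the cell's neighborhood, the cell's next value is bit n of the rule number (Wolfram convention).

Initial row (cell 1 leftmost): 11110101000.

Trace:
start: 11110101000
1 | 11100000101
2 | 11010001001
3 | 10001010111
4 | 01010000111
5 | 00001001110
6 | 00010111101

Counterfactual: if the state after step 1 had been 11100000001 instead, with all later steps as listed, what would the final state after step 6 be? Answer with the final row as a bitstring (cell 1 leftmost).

00000011101

state after step 1 := 11100000001
2 | 11010000011
3 | 10001000111
4 | 01010101111
5 | 00000001110
6 | 00000011101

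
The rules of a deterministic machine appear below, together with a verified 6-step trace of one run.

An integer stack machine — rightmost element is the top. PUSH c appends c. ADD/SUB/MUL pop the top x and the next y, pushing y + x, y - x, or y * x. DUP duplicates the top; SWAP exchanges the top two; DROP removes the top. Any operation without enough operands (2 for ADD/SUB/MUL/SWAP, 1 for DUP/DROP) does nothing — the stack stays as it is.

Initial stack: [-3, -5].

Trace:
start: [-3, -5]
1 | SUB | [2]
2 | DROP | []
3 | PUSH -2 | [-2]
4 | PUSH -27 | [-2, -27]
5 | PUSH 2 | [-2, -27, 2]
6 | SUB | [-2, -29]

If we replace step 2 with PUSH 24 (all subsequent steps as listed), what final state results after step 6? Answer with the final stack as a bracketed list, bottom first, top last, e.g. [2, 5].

(re-executing from step 2 with the substitution; state before step 2: [2])
2 | PUSH 24 | [2, 24]
3 | PUSH -2 | [2, 24, -2]
4 | PUSH -27 | [2, 24, -2, -27]
5 | PUSH 2 | [2, 24, -2, -27, 2]
6 | SUB | [2, 24, -2, -29]

[2, 24, -2, -29]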